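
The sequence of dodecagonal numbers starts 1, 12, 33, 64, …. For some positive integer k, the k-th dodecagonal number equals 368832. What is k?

272

Set n(5n−4) = 368832, giving 5n² − 4n − 368832 = 0.
The discriminant is 16 + 20·368832 = 7376656, and √7376656 = 2716.
So n = (4 + 2716) / 10 = 2720/10 = 272.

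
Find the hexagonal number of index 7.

The 7th hexagonal number is n(2n−1) with n = 7.
7·(2·7 − 1) = 7·13 = 91.

91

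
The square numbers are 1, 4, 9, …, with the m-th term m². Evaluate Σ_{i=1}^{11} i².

506

Σ_{i=1}^{11} i² = 11·12·23/6 = 506.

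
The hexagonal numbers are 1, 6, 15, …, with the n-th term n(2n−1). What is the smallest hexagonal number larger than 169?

190

Solve n(2n−1) > 169 for integer n.
The largest n with value ≤ 169 is 9 (since 153 ≤ 169 < 190), so the first above is n = 10, value 190.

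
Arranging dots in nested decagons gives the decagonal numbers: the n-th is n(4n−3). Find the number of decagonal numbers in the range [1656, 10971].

The n-th decagonal number is n(4n−3).
Smallest index with value ≥ 1656: n = 21 (giving 1701).
Largest index with value ≤ 10971: n = 52 (giving 10660).
Indices 21 through 52: 32 terms.

32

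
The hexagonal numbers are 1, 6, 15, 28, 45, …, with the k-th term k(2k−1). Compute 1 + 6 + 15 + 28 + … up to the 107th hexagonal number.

822402

Σ i(2i−1) = 2Σi² − Σi over i = 1..107.
Σi = 5778 and Σi² = 414090.
2·414090 − 1·5778 = 822402.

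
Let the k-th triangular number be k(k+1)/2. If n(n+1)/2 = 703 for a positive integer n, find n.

37

Set n(n+1)/2 = 703, giving n² + n − 1406 = 0.
The discriminant is 1 + 8·703 = 5625, and √5625 = 75.
So n = (-1 + 75) / 2 = 74/2 = 37.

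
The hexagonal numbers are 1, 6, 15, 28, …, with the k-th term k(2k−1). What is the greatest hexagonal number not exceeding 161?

153

Solve n(2n−1) ≤ 161 for integer n.
n = 9 gives 153 ≤ 161, while n = 10 gives 190 > 161; so the answer is 153.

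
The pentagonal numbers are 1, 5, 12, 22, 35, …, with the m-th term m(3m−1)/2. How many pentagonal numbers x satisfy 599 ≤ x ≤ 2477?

The n-th pentagonal number is n(3n−1)/2.
Smallest index with value ≥ 599: n = 21 (giving 651).
Largest index with value ≤ 2477: n = 40 (giving 2380).
Indices 21 through 40: 20 terms.

20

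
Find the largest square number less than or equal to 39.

36

Solve n² ≤ 39 for integer n.
n = 6 gives 36 ≤ 39, while n = 7 gives 49 > 39; so the answer is 36.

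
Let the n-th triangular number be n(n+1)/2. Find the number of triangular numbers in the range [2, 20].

The n-th triangular number is n(n+1)/2.
Smallest index with value ≥ 2: n = 2 (giving 3).
Largest index with value ≤ 20: n = 5 (giving 15).
Indices 2 through 5: 4 terms.

4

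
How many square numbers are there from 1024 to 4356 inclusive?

35

The n-th square number is n².
Smallest index with value ≥ 1024: n = 32 (giving 1024).
Largest index with value ≤ 4356: n = 66 (giving 4356).
Indices 32 through 66: 35 terms.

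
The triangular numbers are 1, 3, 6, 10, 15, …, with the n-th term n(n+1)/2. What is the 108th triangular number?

5886

The 108th triangular number is n(n+1)/2 with n = 108.
108·109/2 = 11772/2 = 5886.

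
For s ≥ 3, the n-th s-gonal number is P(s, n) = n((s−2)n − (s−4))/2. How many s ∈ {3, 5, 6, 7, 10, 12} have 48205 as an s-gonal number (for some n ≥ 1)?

s = 3: P(3, 310) = 48205. ✓
s = 5: P(5, 179) = 47972 and P(5, 180) = 48510; 48205 is not s-gonal.
s = 6: P(6, 155) = 47895 and P(6, 156) = 48516; 48205 is not s-gonal.
s = 7: P(7, 139) = 48094 and P(7, 140) = 48790; 48205 is not s-gonal.
s = 10: P(10, 110) = 48070 and P(10, 111) = 48951; 48205 is not s-gonal.
s = 12: P(12, 98) = 47628 and P(12, 99) = 48609; 48205 is not s-gonal.
Hits: s ∈ {3} → 1.

1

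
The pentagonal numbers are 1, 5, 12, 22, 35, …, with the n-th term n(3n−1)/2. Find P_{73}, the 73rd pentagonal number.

7957

The 73rd pentagonal number is n(3n−1)/2 with n = 73.
73·(3·73 − 1)/2 = 73·218/2 = 73·109 = 7957.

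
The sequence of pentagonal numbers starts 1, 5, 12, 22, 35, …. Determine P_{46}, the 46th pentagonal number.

3151

The 46th pentagonal number is n(3n−1)/2 with n = 46.
46·(3·46 − 1)/2 = 46·137/2 = 3151.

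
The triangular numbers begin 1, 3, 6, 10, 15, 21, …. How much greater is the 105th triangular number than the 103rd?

105·106/2 = 5565 and 103·104/2 = 5356.
Difference: 5565 − 5356 = 209.

209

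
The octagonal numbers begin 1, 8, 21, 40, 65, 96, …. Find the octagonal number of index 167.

83333

167·(3·167 − 2) = 167·499 = 83333.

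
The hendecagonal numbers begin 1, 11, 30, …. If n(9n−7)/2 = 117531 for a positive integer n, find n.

162

Set n(9n−7)/2 = 117531, giving 9n² − 7n − 235062 = 0.
The discriminant is 49 + 72·117531 = 8462281, and √8462281 = 2909.
So n = (7 + 2909) / 18 = 2916/18 = 162.
Check: 162·(9·162 − 7)/2 = 117531. ✓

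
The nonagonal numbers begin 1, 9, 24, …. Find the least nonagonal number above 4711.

Solve n(7n−5)/2 > 4711 for integer n.
The largest n with value ≤ 4711 is 37 (since 4699 ≤ 4711 < 4959), so the first above is n = 38, value 4959.

4959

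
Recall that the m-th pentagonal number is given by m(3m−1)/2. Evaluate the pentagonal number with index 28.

1162

The 28th pentagonal number is n(3n−1)/2 with n = 28.
28·(3·28 − 1)/2 = 28·83/2 = 1162.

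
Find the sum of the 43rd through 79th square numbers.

141895

Σ_{i=43}^{79} i² = 167480 − 25585 = 141895.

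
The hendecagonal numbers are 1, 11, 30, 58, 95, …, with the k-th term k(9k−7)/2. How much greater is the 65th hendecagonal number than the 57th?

65·(9·65 − 7)/2 = 18785 and 57·(9·57 − 7)/2 = 14421.
Difference: 18785 − 14421 = 4364.

4364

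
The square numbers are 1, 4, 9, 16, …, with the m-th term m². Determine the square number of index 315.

The 315th square number is n² with n = 315.
315² = 99225.

99225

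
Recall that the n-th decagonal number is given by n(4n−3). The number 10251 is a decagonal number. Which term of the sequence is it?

Set n(4n−3) = 10251, giving 4n² − 3n − 10251 = 0.
So n = (3 + 405) / 8 = 408/8 = 51.
Check: 51·(4·51 − 3) = 10251. ✓

51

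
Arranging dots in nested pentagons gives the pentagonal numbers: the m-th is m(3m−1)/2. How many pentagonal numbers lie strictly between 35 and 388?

The n-th pentagonal number is n(3n−1)/2.
Smallest index with value > 35: n = 6 (giving 51).
Largest index with value < 388: n = 16 (giving 376).
Indices 6 through 16: 11 terms.

11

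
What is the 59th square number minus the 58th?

n² − (n−1)² = 2n − 1, so 59² − 58² = 2·59 − 1 = 117.

117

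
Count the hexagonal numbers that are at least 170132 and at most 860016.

365

The n-th hexagonal number is n(2n−1).
Smallest index with value ≥ 170132: n = 292 (giving 170236).
Largest index with value ≤ 860016: n = 656 (giving 860016).
Indices 292 through 656: 365 terms.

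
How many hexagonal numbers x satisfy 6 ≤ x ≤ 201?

The n-th hexagonal number is n(2n−1).
Smallest index with value ≥ 6: n = 2 (giving 6).
Largest index with value ≤ 201: n = 10 (giving 190).
Indices 2 through 10: 9 terms.

9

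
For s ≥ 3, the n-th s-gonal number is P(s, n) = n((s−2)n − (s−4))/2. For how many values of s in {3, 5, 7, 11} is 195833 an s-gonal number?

1

s = 3: P(3, 625) = 195625 and P(3, 626) = 196251; 195833 is not s-gonal.
s = 5: P(5, 361) = 195301 and P(5, 362) = 196385; 195833 is not s-gonal.
s = 7: P(7, 280) = 195580 and P(7, 281) = 196981; 195833 is not s-gonal.
s = 11: P(11, 209) = 195833. ✓
Hits: s ∈ {11} → 1.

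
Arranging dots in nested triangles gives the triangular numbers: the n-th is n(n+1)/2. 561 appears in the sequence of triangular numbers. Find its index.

Set n(n+1)/2 = 561, giving n² + n − 1122 = 0.
The discriminant is 1 + 8·561 = 4489, and √4489 = 67.
So n = (-1 + 67) / 2 = 66/2 = 33.

33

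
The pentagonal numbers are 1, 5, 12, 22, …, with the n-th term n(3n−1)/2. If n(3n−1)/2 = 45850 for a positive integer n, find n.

Set n(3n−1)/2 = 45850, giving 3n² − n − 91700 = 0.
The discriminant is 1 + 24·45850 = 1100401, and √1100401 = 1049.
So n = (1 + 1049) / 6 = 1050/6 = 175.
Check: 175·(3·175 − 1)/2 = 45850. ✓

175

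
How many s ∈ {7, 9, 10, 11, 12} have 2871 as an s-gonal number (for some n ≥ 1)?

s = 7: P(7, 34) = 2839 and P(7, 35) = 3010; 2871 is not s-gonal.
s = 9: P(9, 29) = 2871. ✓
s = 10: P(10, 27) = 2835 and P(10, 28) = 3052; 2871 is not s-gonal.
s = 11: P(11, 25) = 2725 and P(11, 26) = 2951; 2871 is not s-gonal.
s = 12: P(12, 24) = 2784 and P(12, 25) = 3025; 2871 is not s-gonal.
Hits: s ∈ {9} → 1.

1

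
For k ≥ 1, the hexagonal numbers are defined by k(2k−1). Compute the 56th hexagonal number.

The 56th hexagonal number is n(2n−1) with n = 56.
56·(2·56 − 1) = 56·111 = 6216.

6216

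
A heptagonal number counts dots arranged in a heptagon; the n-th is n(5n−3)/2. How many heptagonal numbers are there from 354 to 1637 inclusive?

13

The n-th heptagonal number is n(5n−3)/2.
Smallest index with value ≥ 354: n = 13 (giving 403).
Largest index with value ≤ 1637: n = 25 (giving 1525).
Indices 13 through 25: 13 terms.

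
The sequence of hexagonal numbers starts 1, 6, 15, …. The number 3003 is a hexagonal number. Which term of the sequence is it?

Set n(2n−1) = 3003, giving 2n² − n − 3003 = 0.
The discriminant is 1 + 8·3003 = 24025, and √24025 = 155.
So n = (1 + 155) / 4 = 156/4 = 39.

39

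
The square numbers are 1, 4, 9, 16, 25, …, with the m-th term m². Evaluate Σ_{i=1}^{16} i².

Σ_{i=1}^{16} i² = 16·17·33/6 = 1496.

1496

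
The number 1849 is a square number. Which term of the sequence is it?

We need n² = 1849, so n = √1849 = 43.

43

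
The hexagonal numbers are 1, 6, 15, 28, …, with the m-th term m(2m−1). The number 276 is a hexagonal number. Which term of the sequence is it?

Set n(2n−1) = 276, giving 2n² − n − 276 = 0.
The discriminant is 1 + 8·276 = 2209, and √2209 = 47.
So n = (1 + 47) / 4 = 48/4 = 12.

12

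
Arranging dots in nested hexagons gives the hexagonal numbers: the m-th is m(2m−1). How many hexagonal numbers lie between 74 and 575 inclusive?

11

The n-th hexagonal number is n(2n−1).
Smallest index with value ≥ 74: n = 7 (giving 91).
Largest index with value ≤ 575: n = 17 (giving 561).
Indices 7 through 17: 11 terms.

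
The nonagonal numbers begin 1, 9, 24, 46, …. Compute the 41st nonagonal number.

41·(7·41 − 5)/2 = 41·282/2 = 41·141 = 5781.

5781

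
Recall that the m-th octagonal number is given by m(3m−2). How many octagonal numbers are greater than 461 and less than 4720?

27

The n-th octagonal number is n(3n−2).
Smallest index with value > 461: n = 13 (giving 481).
Largest index with value < 4720: n = 39 (giving 4485).
Indices 13 through 39: 27 terms.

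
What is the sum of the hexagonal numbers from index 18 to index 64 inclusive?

173383

Σ i(2i−1) = 2Σi² − Σi over i = 18..64.
Σi = 2080 − 153 = 1927 and Σi² = 89440 − 1785 = 87655.
2·87655 − 1·1927 = 173383.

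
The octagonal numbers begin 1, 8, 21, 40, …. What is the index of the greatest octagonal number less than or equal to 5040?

41

Solve n(3n−2) ≤ 5040 for integer n.
n = 41 gives 4961 ≤ 5040, while n = 42 gives 5208 > 5040; so the answer is index 41.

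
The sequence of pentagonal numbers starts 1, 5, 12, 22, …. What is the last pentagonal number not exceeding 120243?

Solve n(3n−1)/2 ≤ 120243 for integer n.
n = 283 gives 119992 ≤ 120243, while n = 284 gives 120842 > 120243; so the answer is 119992.

119992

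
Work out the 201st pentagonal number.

60501

The 201st pentagonal number is n(3n−1)/2 with n = 201.
201·(3·201 − 1)/2 = 201·602/2 = 201·301 = 60501.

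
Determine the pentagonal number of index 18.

The 18th pentagonal number is n(3n−1)/2 with n = 18.
18·(3·18 − 1)/2 = 18·53/2 = 477.

477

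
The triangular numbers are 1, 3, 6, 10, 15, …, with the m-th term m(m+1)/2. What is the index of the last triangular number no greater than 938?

42

Solve n(n+1)/2 ≤ 938 for integer n.
n = 42 gives 903 ≤ 938, while n = 43 gives 946 > 938; so the answer is index 42.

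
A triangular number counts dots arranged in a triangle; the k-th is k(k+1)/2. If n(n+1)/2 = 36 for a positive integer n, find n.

8

Set n(n+1)/2 = 36, giving n² + n − 72 = 0.
The discriminant is 1 + 8·36 = 289, and √289 = 17.
So n = (-1 + 17) / 2 = 16/2 = 8.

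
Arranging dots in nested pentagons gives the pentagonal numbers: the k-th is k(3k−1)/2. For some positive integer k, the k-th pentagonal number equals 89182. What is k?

Set n(3n−1)/2 = 89182, giving 3n² − n − 178364 = 0.
The discriminant is 1 + 24·89182 = 2140369, and √2140369 = 1463.
So n = (1 + 1463) / 6 = 1464/6 = 244.
Check: 244·(3·244 − 1)/2 = 89182. ✓

244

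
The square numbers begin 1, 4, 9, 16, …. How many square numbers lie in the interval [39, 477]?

The n-th square number is n².
Smallest index with value ≥ 39: n = 7 (giving 49).
Largest index with value ≤ 477: n = 21 (giving 441).
Indices 7 through 21: 15 terms.

15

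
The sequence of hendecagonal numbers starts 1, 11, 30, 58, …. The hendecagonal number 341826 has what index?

276

Set n(9n−7)/2 = 341826, giving 9n² − 7n − 683652 = 0.
The discriminant is 49 + 72·341826 = 24611521, and √24611521 = 4961.
So n = (7 + 4961) / 18 = 4968/18 = 276.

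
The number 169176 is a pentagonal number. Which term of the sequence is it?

336

Set n(3n−1)/2 = 169176, giving 3n² − n − 338352 = 0.
The discriminant is 1 + 24·169176 = 4060225, and √4060225 = 2015.
So n = (1 + 2015) / 6 = 2016/6 = 336.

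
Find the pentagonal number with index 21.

The 21st pentagonal number is n(3n−1)/2 with n = 21.
21·(3·21 − 1)/2 = 21·62/2 = 21·31 = 651.

651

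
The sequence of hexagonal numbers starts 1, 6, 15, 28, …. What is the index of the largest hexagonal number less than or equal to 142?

Solve n(2n−1) ≤ 142 for integer n.
n = 8 gives 120 ≤ 142, while n = 9 gives 153 > 142; so the answer is index 8.

8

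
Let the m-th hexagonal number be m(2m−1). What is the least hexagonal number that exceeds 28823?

29161

Solve n(2n−1) > 28823 for integer n.
The largest n with value ≤ 28823 is 120 (since 28680 ≤ 28823 < 29161), so the first above is n = 121, value 29161.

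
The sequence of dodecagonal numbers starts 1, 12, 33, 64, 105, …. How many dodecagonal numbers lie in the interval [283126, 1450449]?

301

The n-th dodecagonal number is n(5n−4).
Smallest index with value ≥ 283126: n = 239 (giving 284649).
Largest index with value ≤ 1450449: n = 539 (giving 1450449).
Indices 239 through 539: 301 terms.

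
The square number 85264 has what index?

We need n² = 85264, so n = √85264 = 292.
Check: 292² = 85264. ✓

292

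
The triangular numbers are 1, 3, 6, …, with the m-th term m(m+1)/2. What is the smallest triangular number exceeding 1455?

1485

Solve n(n+1)/2 > 1455 for integer n.
The largest n with value ≤ 1455 is 53 (since 1431 ≤ 1455 < 1485), so the first above is n = 54, value 1485.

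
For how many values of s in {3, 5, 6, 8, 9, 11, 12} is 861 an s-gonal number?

2

s = 3: P(3, 41) = 861. ✓
s = 5: P(5, 24) = 852 and P(5, 25) = 925; 861 is not s-gonal.
s = 6: P(6, 21) = 861. ✓
s = 8: P(8, 17) = 833 and P(8, 18) = 936; 861 is not s-gonal.
s = 9: P(9, 16) = 856 and P(9, 17) = 969; 861 is not s-gonal.
s = 11: P(11, 14) = 833 and P(11, 15) = 960; 861 is not s-gonal.
s = 12: P(12, 13) = 793 and P(12, 14) = 924; 861 is not s-gonal.
Hits: s ∈ {3, 6} → 2.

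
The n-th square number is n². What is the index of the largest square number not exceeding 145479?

381

Solve n² ≤ 145479 for integer n.
n = 381 gives 145161 ≤ 145479, while n = 382 gives 145924 > 145479; so the answer is index 381.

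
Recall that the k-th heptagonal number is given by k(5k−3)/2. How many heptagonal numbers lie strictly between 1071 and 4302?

20

The n-th heptagonal number is n(5n−3)/2.
Smallest index with value > 1071: n = 22 (giving 1177).
Largest index with value < 4302: n = 41 (giving 4141).
Indices 22 through 41: 20 terms.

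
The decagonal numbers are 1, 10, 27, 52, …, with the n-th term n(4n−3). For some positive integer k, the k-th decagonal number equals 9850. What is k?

50

Set n(4n−3) = 9850, giving 4n² − 3n − 9850 = 0.
So n = (3 + 397) / 8 = 400/8 = 50.
Check: 50·(4·50 − 3) = 9850. ✓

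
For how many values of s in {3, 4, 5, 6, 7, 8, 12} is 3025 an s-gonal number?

s = 3: P(3, 77) = 3003 and P(3, 78) = 3081; 3025 is not s-gonal.
s = 4: P(4, 55) = 3025. ✓
s = 5: P(5, 45) = 3015 and P(5, 46) = 3151; 3025 is not s-gonal.
s = 6: P(6, 39) = 3003 and P(6, 40) = 3160; 3025 is not s-gonal.
s = 7: P(7, 35) = 3010 and P(7, 36) = 3186; 3025 is not s-gonal.
s = 8: P(8, 32) = 3008 and P(8, 33) = 3201; 3025 is not s-gonal.
s = 12: P(12, 25) = 3025. ✓
Hits: s ∈ {4, 12} → 2.

2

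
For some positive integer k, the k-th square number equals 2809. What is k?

53

We need n² = 2809, so n = √2809 = 53.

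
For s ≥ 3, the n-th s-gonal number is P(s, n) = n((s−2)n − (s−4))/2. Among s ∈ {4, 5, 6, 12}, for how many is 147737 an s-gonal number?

1

s = 4: P(4, 384) = 147456 and P(4, 385) = 148225; 147737 is not s-gonal.
s = 5: P(5, 314) = 147737. ✓
s = 6: P(6, 272) = 147696 and P(6, 273) = 148785; 147737 is not s-gonal.
s = 12: P(12, 172) = 147232 and P(12, 173) = 148953; 147737 is not s-gonal.
Hits: s ∈ {5} → 1.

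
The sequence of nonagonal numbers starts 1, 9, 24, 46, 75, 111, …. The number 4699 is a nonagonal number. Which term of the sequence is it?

Set n(7n−5)/2 = 4699, giving 7n² − 5n − 9398 = 0.
So n = (5 + 513) / 14 = 518/14 = 37.

37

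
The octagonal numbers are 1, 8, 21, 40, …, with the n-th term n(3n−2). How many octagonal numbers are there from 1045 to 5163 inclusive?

23

The n-th octagonal number is n(3n−2).
Smallest index with value ≥ 1045: n = 19 (giving 1045).
Largest index with value ≤ 5163: n = 41 (giving 4961).
Indices 19 through 41: 23 terms.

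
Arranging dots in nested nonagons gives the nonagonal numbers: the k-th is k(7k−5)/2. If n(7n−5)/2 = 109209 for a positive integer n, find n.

Set n(7n−5)/2 = 109209, giving 7n² − 5n − 218418 = 0.
The discriminant is 25 + 56·109209 = 6115729, and √6115729 = 2473.
So n = (5 + 2473) / 14 = 2478/14 = 177.

177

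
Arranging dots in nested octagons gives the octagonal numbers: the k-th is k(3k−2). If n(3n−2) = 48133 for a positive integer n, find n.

Set n(3n−2) = 48133, giving 3n² − 2n − 48133 = 0.
The discriminant is 4 + 12·48133 = 577600, and √577600 = 760.
So n = (2 + 760) / 6 = 762/6 = 127.

127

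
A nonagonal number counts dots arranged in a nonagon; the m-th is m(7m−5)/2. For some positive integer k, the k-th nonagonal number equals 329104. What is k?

307

Set n(7n−5)/2 = 329104, giving 7n² − 5n − 658208 = 0.
The discriminant is 25 + 56·329104 = 18429849, and √18429849 = 4293.
So n = (5 + 4293) / 14 = 4298/14 = 307.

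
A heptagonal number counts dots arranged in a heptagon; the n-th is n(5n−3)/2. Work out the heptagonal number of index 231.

The 231st heptagonal number is n(5n−3)/2 with n = 231.
231·(5·231 − 3)/2 = 231·1152/2 = 231·576 = 133056.

133056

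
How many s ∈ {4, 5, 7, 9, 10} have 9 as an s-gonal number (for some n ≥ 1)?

s = 4: P(4, 3) = 9. ✓
s = 5: P(5, 2) = 5 and P(5, 3) = 12; 9 is not s-gonal.
s = 7: P(7, 2) = 7 and P(7, 3) = 18; 9 is not s-gonal.
s = 9: P(9, 2) = 9. ✓
s = 10: P(10, 1) = 1 and P(10, 2) = 10; 9 is not s-gonal.
Hits: s ∈ {4, 9} → 2.

2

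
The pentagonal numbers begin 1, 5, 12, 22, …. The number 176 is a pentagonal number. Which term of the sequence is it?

Set n(3n−1)/2 = 176, giving 3n² − n − 352 = 0.
The discriminant is 1 + 24·176 = 4225, and √4225 = 65.
So n = (1 + 65) / 6 = 66/6 = 11.
Check: 11·(3·11 − 1)/2 = 176. ✓

11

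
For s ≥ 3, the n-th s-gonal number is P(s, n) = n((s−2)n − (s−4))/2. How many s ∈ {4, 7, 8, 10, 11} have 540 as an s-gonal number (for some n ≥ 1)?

2

s = 4: P(4, 23) = 529 and P(4, 24) = 576; 540 is not s-gonal.
s = 7: P(7, 15) = 540. ✓
s = 8: P(8, 13) = 481 and P(8, 14) = 560; 540 is not s-gonal.
s = 10: P(10, 12) = 540. ✓
s = 11: P(11, 11) = 506 and P(11, 12) = 606; 540 is not s-gonal.
Hits: s ∈ {7, 10} → 2.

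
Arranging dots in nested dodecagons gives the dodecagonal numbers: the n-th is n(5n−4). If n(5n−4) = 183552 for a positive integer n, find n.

Set n(5n−4) = 183552, giving 5n² − 4n − 183552 = 0.
The discriminant is 16 + 20·183552 = 3671056, and √3671056 = 1916.
So n = (4 + 1916) / 10 = 1920/10 = 192.

192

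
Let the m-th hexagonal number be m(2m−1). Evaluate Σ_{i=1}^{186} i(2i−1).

4307171

Σ i(2i−1) = 2Σi² − Σi over i = 1..186.
Σi = 17391 and Σi² = 2162281.
2·2162281 − 1·17391 = 4307171.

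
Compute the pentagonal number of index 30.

1335

The 30th pentagonal number is n(3n−1)/2 with n = 30.
30·(3·30 − 1)/2 = 30·89/2 = 1335.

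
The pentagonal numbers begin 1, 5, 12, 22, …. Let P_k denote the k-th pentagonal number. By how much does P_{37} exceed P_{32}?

515

37·(3·37 − 1)/2 = 2035 and 32·(3·32 − 1)/2 = 1520.
Difference: 2035 − 1520 = 515.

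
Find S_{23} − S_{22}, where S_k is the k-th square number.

45

n² − (n−1)² = 2n − 1, so 23² − 22² = 2·23 − 1 = 45.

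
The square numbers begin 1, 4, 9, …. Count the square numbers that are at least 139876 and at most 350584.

219

The n-th square number is n².
Smallest index with value ≥ 139876: n = 374 (giving 139876).
Largest index with value ≤ 350584: n = 592 (giving 350464).
Indices 374 through 592: 219 terms.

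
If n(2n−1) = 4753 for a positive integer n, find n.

49

Set n(2n−1) = 4753, giving 2n² − n − 4753 = 0.
The discriminant is 1 + 8·4753 = 38025, and √38025 = 195.
So n = (1 + 195) / 4 = 196/4 = 49.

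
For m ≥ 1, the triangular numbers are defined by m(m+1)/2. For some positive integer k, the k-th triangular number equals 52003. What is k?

322

Set n(n+1)/2 = 52003, giving n² + n − 104006 = 0.
The discriminant is 1 + 8·52003 = 416025, and √416025 = 645.
So n = (-1 + 645) / 2 = 644/2 = 322.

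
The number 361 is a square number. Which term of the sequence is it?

19

We need n² = 361, so n = √361 = 19.
Check: 19² = 361. ✓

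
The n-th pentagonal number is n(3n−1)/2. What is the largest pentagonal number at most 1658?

Solve n(3n−1)/2 ≤ 1658 for integer n.
n = 33 gives 1617 ≤ 1658, while n = 34 gives 1717 > 1658; so the answer is 1617.

1617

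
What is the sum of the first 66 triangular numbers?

50116

Σ i(i+1)/2 = (Σi² + Σi) / 2 over i = 1..66.
Σi = 2211 and Σi² = 98021.
(1·98021 + 1·2211) / 2 = 100232/2 = 50116.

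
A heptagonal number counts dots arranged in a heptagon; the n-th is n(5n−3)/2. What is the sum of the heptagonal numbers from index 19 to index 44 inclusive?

Σ i(5i−3)/2 = (5Σi² − 3Σi) / 2 over i = 19..44.
Σi = 990 − 171 = 819 and Σi² = 29370 − 2109 = 27261.
(5·27261 − 3·819) / 2 = 133848/2 = 66924.

66924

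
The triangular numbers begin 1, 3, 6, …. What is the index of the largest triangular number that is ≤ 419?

Solve n(n+1)/2 ≤ 419 for integer n.
n = 28 gives 406 ≤ 419, while n = 29 gives 435 > 419; so the answer is index 28.

28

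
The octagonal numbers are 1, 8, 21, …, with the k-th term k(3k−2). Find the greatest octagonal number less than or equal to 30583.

30401

Solve n(3n−2) ≤ 30583 for integer n.
n = 101 gives 30401 ≤ 30583, while n = 102 gives 31008 > 30583; so the answer is 30401.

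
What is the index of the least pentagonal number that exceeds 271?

14

Solve n(3n−1)/2 > 271 for integer n.
The largest n with value ≤ 271 is 13 (since 247 ≤ 271 < 287), so the first above is n = 14, value 287.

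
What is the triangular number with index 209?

21945

209·210/2 = 43890/2 = 21945.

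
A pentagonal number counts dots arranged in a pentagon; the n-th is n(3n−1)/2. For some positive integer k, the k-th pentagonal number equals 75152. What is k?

Set n(3n−1)/2 = 75152, giving 3n² − n − 150304 = 0.
The discriminant is 1 + 24·75152 = 1803649, and √1803649 = 1343.
So n = (1 + 1343) / 6 = 1344/6 = 224.
Check: 224·(3·224 − 1)/2 = 75152. ✓

224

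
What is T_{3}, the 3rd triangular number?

6

The 3rd triangular number is n(n+1)/2 with n = 3.
3·4/2 = 12/2 = 6.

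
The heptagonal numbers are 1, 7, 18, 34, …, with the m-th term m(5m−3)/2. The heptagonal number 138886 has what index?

236

Set n(5n−3)/2 = 138886, giving 5n² − 3n − 277772 = 0.
So n = (3 + 2357) / 10 = 2360/10 = 236.
Check: 236·(5·236 − 3)/2 = 138886. ✓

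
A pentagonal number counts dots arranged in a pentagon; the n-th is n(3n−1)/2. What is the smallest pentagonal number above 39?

Solve n(3n−1)/2 > 39 for integer n.
The largest n with value ≤ 39 is 5 (since 35 ≤ 39 < 51), so the first above is n = 6, value 51.

51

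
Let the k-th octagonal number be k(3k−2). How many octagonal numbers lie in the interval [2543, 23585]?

60

The n-th octagonal number is n(3n−2).
Smallest index with value ≥ 2543: n = 30 (giving 2640).
Largest index with value ≤ 23585: n = 89 (giving 23585).
Indices 30 through 89: 60 terms.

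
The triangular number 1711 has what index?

Set n(n+1)/2 = 1711, giving n² + n − 3422 = 0.
So n = (-1 + 117) / 2 = 116/2 = 58.
Check: 58·59/2 = 1711. ✓

58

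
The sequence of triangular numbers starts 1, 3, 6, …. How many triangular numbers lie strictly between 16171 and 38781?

The n-th triangular number is n(n+1)/2.
Smallest index with value > 16171: n = 180 (giving 16290).
Largest index with value < 38781: n = 277 (giving 38503).
Indices 180 through 277: 98 terms.

98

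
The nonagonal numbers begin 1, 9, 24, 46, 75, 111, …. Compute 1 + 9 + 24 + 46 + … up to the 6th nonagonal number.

Σ i(7i−5)/2 = (7Σi² − 5Σi) / 2 over i = 1..6.
Σi = 21 and Σi² = 91.
(7·91 − 5·21) / 2 = 532/2 = 266.

266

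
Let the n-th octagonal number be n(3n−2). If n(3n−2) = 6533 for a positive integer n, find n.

47

Set n(3n−2) = 6533, giving 3n² − 2n − 6533 = 0.
So n = (2 + 280) / 6 = 282/6 = 47.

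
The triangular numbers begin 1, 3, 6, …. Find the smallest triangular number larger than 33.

36

Solve n(n+1)/2 > 33 for integer n.
The largest n with value ≤ 33 is 7 (since 28 ≤ 33 < 36), so the first above is n = 8, value 36.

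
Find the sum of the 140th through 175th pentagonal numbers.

1342530

Σ i(3i−1)/2 = (3Σi² − Σi) / 2 over i = 140..175.
Σi = 15400 − 9730 = 5670 and Σi² = 1801800 − 904890 = 896910.
(3·896910 − 1·5670) / 2 = 2685060/2 = 1342530.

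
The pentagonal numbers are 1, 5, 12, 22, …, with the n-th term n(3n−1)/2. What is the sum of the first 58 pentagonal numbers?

99238

Σ i(3i−1)/2 = (3Σi² − Σi) / 2 over i = 1..58.
Σi = 1711 and Σi² = 66729.
(3·66729 − 1·1711) / 2 = 198476/2 = 99238.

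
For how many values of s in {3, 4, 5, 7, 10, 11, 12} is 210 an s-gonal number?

s = 3: P(3, 20) = 210. ✓
s = 4: P(4, 14) = 196 and P(4, 15) = 225; 210 is not s-gonal.
s = 5: P(5, 12) = 210. ✓
s = 7: P(7, 9) = 189 and P(7, 10) = 235; 210 is not s-gonal.
s = 10: P(10, 7) = 175 and P(10, 8) = 232; 210 is not s-gonal.
s = 11: P(11, 7) = 196 and P(11, 8) = 260; 210 is not s-gonal.
s = 12: P(12, 6) = 156 and P(12, 7) = 217; 210 is not s-gonal.
Hits: s ∈ {3, 5} → 2.

2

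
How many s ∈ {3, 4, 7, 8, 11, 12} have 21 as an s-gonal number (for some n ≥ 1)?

2

s = 3: P(3, 6) = 21. ✓
s = 4: P(4, 4) = 16 and P(4, 5) = 25; 21 is not s-gonal.
s = 7: P(7, 3) = 18 and P(7, 4) = 34; 21 is not s-gonal.
s = 8: P(8, 3) = 21. ✓
s = 11: P(11, 2) = 11 and P(11, 3) = 30; 21 is not s-gonal.
s = 12: P(12, 2) = 12 and P(12, 3) = 33; 21 is not s-gonal.
Hits: s ∈ {3, 8} → 2.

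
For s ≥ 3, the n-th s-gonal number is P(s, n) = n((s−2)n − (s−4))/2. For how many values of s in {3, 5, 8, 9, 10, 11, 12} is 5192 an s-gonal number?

1

s = 3: P(3, 101) = 5151 and P(3, 102) = 5253; 5192 is not s-gonal.
s = 5: P(5, 59) = 5192. ✓
s = 8: P(8, 41) = 4961 and P(8, 42) = 5208; 5192 is not s-gonal.
s = 9: P(9, 38) = 4959 and P(9, 39) = 5226; 5192 is not s-gonal.
s = 10: P(10, 36) = 5076 and P(10, 37) = 5365; 5192 is not s-gonal.
s = 11: P(11, 34) = 5083 and P(11, 35) = 5390; 5192 is not s-gonal.
s = 12: P(12, 32) = 4992 and P(12, 33) = 5313; 5192 is not s-gonal.
Hits: s ∈ {5} → 1.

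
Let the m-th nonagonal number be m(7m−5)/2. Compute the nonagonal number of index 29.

The 29th nonagonal number is n(7n−5)/2 with n = 29.
29·(7·29 − 5)/2 = 29·198/2 = 29·99 = 2871.

2871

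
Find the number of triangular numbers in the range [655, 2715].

38

The n-th triangular number is n(n+1)/2.
Smallest index with value ≥ 655: n = 36 (giving 666).
Largest index with value ≤ 2715: n = 73 (giving 2701).
Indices 36 through 73: 38 terms.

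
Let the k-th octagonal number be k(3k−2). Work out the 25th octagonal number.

25·(3·25 − 2) = 25·73 = 1825.

1825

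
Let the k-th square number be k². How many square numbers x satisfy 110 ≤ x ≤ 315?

7

The n-th square number is n².
Smallest index with value ≥ 110: n = 11 (giving 121).
Largest index with value ≤ 315: n = 17 (giving 289).
Indices 11 through 17: 7 terms.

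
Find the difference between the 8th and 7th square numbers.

n² − (n−1)² = 2n − 1, so 8² − 7² = 2·8 − 1 = 15.

15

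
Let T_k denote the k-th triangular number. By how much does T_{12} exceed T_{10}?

23

12·13/2 = 78 and 10·11/2 = 55.
Difference: 78 − 55 = 23.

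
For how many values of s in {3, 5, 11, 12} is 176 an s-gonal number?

s = 3: P(3, 18) = 171 and P(3, 19) = 190; 176 is not s-gonal.
s = 5: P(5, 11) = 176. ✓
s = 11: P(11, 6) = 141 and P(11, 7) = 196; 176 is not s-gonal.
s = 12: P(12, 6) = 156 and P(12, 7) = 217; 176 is not s-gonal.
Hits: s ∈ {5} → 1.

1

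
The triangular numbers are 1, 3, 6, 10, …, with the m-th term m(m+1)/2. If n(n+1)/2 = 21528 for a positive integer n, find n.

Set n(n+1)/2 = 21528, giving n² + n − 43056 = 0.
The discriminant is 1 + 8·21528 = 172225, and √172225 = 415.
So n = (-1 + 415) / 2 = 414/2 = 207.

207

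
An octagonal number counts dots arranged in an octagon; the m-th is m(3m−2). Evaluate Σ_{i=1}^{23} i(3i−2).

12420

Σ i(3i−2) = 3Σi² − 2Σi over i = 1..23.
Σi = 276 and Σi² = 4324.
3·4324 − 2·276 = 12420.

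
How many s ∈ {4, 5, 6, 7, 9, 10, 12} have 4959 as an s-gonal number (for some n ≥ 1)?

s = 4: P(4, 70) = 4900 and P(4, 71) = 5041; 4959 is not s-gonal.
s = 5: P(5, 57) = 4845 and P(5, 58) = 5017; 4959 is not s-gonal.
s = 6: P(6, 50) = 4950 and P(6, 51) = 5151; 4959 is not s-gonal.
s = 7: P(7, 44) = 4774 and P(7, 45) = 4995; 4959 is not s-gonal.
s = 9: P(9, 38) = 4959. ✓
s = 10: P(10, 35) = 4795 and P(10, 36) = 5076; 4959 is not s-gonal.
s = 12: P(12, 31) = 4681 and P(12, 32) = 4992; 4959 is not s-gonal.
Hits: s ∈ {9} → 1.

1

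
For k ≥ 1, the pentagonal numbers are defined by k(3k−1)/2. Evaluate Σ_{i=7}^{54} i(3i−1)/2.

Σ i(3i−1)/2 = (3Σi² − Σi) / 2 over i = 7..54.
Σi = 1485 − 21 = 1464 and Σi² = 53955 − 91 = 53864.
(3·53864 − 1·1464) / 2 = 160128/2 = 80064.

80064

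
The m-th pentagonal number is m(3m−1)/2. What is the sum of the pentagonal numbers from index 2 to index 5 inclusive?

74

Σ i(3i−1)/2 = (3Σi² − Σi) / 2 over i = 2..5.
Σi = 15 − 1 = 14 and Σi² = 55 − 1 = 54.
(3·54 − 1·14) / 2 = 148/2 = 74.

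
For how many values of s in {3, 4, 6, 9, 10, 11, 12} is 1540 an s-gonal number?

3

s = 3: P(3, 55) = 1540. ✓
s = 4: P(4, 39) = 1521 and P(4, 40) = 1600; 1540 is not s-gonal.
s = 6: P(6, 28) = 1540. ✓
s = 9: P(9, 21) = 1491 and P(9, 22) = 1639; 1540 is not s-gonal.
s = 10: P(10, 20) = 1540. ✓
s = 11: P(11, 18) = 1395 and P(11, 19) = 1558; 1540 is not s-gonal.
s = 12: P(12, 17) = 1377 and P(12, 18) = 1548; 1540 is not s-gonal.
Hits: s ∈ {3, 6, 10} → 3.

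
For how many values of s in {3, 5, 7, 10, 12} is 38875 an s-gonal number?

1

s = 3: P(3, 278) = 38781 and P(3, 279) = 39060; 38875 is not s-gonal.
s = 5: P(5, 161) = 38801 and P(5, 162) = 39285; 38875 is not s-gonal.
s = 7: P(7, 125) = 38875. ✓
s = 10: P(10, 98) = 38122 and P(10, 99) = 38907; 38875 is not s-gonal.
s = 12: P(12, 88) = 38368 and P(12, 89) = 39249; 38875 is not s-gonal.
Hits: s ∈ {7} → 1.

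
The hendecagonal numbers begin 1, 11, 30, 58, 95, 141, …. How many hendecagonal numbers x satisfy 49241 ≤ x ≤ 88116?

36

The n-th hendecagonal number is n(9n−7)/2.
Smallest index with value ≥ 49241: n = 105 (giving 49245).
Largest index with value ≤ 88116: n = 140 (giving 87710).
Indices 105 through 140: 36 terms.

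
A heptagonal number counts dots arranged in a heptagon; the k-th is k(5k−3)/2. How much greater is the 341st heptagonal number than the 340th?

Consecutive heptagonal numbers differ by 5n − 4: here 5·341 − 4 = 1701.

1701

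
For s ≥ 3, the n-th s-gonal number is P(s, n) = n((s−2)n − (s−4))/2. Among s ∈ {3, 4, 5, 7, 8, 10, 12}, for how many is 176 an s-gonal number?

2

s = 3: P(3, 18) = 171 and P(3, 19) = 190; 176 is not s-gonal.
s = 4: P(4, 13) = 169 and P(4, 14) = 196; 176 is not s-gonal.
s = 5: P(5, 11) = 176. ✓
s = 7: P(7, 8) = 148 and P(7, 9) = 189; 176 is not s-gonal.
s = 8: P(8, 8) = 176. ✓
s = 10: P(10, 7) = 175 and P(10, 8) = 232; 176 is not s-gonal.
s = 12: P(12, 6) = 156 and P(12, 7) = 217; 176 is not s-gonal.
Hits: s ∈ {5, 8} → 2.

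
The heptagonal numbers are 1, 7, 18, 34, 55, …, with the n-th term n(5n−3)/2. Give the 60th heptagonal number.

8910

The 60th heptagonal number is n(5n−3)/2 with n = 60.
60·(5·60 − 3)/2 = 60·297/2 = 8910.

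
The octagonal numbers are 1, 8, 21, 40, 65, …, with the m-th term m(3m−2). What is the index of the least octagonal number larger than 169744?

239

Solve n(3n−2) > 169744 for integer n.
The largest n with value ≤ 169744 is 238 (since 169456 ≤ 169744 < 170885), so the first above is n = 239, value 170885.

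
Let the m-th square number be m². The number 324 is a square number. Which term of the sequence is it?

18

We need n² = 324, so n = √324 = 18.
Check: 18² = 324. ✓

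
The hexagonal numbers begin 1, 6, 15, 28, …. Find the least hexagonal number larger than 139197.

Solve n(2n−1) > 139197 for integer n.
The largest n with value ≤ 139197 is 264 (since 139128 ≤ 139197 < 140185), so the first above is n = 265, value 140185.

140185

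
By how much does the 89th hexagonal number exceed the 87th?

89·(2·89 − 1) = 15753 and 87·(2·87 − 1) = 15051.
Difference: 15753 − 15051 = 702.

702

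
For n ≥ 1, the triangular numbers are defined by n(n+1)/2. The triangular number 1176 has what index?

Set n(n+1)/2 = 1176, giving n² + n − 2352 = 0.
So n = (-1 + 97) / 2 = 96/2 = 48.

48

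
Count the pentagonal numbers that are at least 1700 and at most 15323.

68

The n-th pentagonal number is n(3n−1)/2.
Smallest index with value ≥ 1700: n = 34 (giving 1717).
Largest index with value ≤ 15323: n = 101 (giving 15251).
Indices 34 through 101: 68 terms.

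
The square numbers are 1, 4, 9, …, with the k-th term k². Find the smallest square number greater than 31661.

31684

Solve n² > 31661 for integer n.
The largest n with value ≤ 31661 is 177 (since 31329 ≤ 31661 < 31684), so the first above is n = 178, value 31684.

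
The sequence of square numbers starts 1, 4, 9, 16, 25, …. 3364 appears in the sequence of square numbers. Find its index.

58

We need n² = 3364, so n = √3364 = 58.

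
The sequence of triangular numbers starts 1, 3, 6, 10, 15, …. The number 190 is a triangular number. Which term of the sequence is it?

Set n(n+1)/2 = 190, giving n² + n − 380 = 0.
The discriminant is 1 + 8·190 = 1521, and √1521 = 39.
So n = (-1 + 39) / 2 = 38/2 = 19.
Check: 19·20/2 = 190. ✓

19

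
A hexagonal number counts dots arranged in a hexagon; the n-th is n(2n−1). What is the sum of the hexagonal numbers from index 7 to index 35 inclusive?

Σ i(2i−1) = 2Σi² − Σi over i = 7..35.
Σi = 630 − 21 = 609 and Σi² = 14910 − 91 = 14819.
2·14819 − 1·609 = 29029.

29029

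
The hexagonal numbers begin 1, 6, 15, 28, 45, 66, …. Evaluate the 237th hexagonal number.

237·(2·237 − 1) = 237·473 = 112101.

112101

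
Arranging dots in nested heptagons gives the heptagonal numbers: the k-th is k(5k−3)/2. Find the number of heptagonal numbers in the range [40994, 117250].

The n-th heptagonal number is n(5n−3)/2.
Smallest index with value ≥ 40994: n = 129 (giving 41409).
Largest index with value ≤ 117250: n = 216 (giving 116316).
Indices 129 through 216: 88 terms.

88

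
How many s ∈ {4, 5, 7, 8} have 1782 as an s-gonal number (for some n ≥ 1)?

1

s = 4: P(4, 42) = 1764 and P(4, 43) = 1849; 1782 is not s-gonal.
s = 5: P(5, 34) = 1717 and P(5, 35) = 1820; 1782 is not s-gonal.
s = 7: P(7, 27) = 1782. ✓
s = 8: P(8, 24) = 1680 and P(8, 25) = 1825; 1782 is not s-gonal.
Hits: s ∈ {7} → 1.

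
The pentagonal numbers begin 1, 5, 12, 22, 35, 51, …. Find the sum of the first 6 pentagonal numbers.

Σ i(3i−1)/2 = (3Σi² − Σi) / 2 over i = 1..6.
Σi = 21 and Σi² = 91.
(3·91 − 1·21) / 2 = 252/2 = 126.

126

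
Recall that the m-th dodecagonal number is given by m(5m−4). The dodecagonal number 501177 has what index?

Set n(5n−4) = 501177, giving 5n² − 4n − 501177 = 0.
The discriminant is 16 + 20·501177 = 10023556, and √10023556 = 3166.
So n = (4 + 3166) / 10 = 3170/10 = 317.
Check: 317·(5·317 − 4) = 501177. ✓

317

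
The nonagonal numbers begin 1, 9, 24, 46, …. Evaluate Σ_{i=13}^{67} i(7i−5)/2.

351010

Σ i(7i−5)/2 = (7Σi² − 5Σi) / 2 over i = 13..67.
Σi = 2278 − 78 = 2200 and Σi² = 102510 − 650 = 101860.
(7·101860 − 5·2200) / 2 = 702020/2 = 351010.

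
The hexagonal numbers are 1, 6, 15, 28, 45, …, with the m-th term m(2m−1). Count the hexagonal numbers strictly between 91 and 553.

The n-th hexagonal number is n(2n−1).
Smallest index with value > 91: n = 8 (giving 120).
Largest index with value < 553: n = 16 (giving 496).
Indices 8 through 16: 9 terms.

9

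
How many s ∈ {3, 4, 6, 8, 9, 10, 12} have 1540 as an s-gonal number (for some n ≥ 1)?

s = 3: P(3, 55) = 1540. ✓
s = 4: P(4, 39) = 1521 and P(4, 40) = 1600; 1540 is not s-gonal.
s = 6: P(6, 28) = 1540. ✓
s = 8: P(8, 22) = 1408 and P(8, 23) = 1541; 1540 is not s-gonal.
s = 9: P(9, 21) = 1491 and P(9, 22) = 1639; 1540 is not s-gonal.
s = 10: P(10, 20) = 1540. ✓
s = 12: P(12, 17) = 1377 and P(12, 18) = 1548; 1540 is not s-gonal.
Hits: s ∈ {3, 6, 10} → 3.

3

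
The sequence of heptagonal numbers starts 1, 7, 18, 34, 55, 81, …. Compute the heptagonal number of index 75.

13950

The 75th heptagonal number is n(5n−3)/2 with n = 75.
75·(5·75 − 3)/2 = 75·372/2 = 75·186 = 13950.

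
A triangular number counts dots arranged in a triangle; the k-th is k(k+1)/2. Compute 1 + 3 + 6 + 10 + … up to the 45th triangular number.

16215

Σ i(i+1)/2 = (Σi² + Σi) / 2 over i = 1..45.
Σi = 1035 and Σi² = 31395.
(1·31395 + 1·1035) / 2 = 32430/2 = 16215.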